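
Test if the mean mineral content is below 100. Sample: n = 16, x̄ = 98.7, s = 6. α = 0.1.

t = (98.7 - 100)/(6/√16) = -0.867, df = 15. Critical t = -1.341. Fail to reject H₀.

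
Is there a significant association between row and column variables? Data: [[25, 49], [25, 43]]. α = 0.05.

χ² = 0.138. df = 1, critical = 3.841. Fail to reject H₀. No evidence of dependence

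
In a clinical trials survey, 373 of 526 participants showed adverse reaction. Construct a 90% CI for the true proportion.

p̂ = 0.709. CI = p̂ ± z*√(p̂(1-p̂)/n) = (0.677, 0.742)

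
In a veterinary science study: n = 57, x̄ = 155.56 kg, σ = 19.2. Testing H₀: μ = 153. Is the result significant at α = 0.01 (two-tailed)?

z = (155.56 - 153)/(19.2/√57) = 1.007. Since |z| ≤ 2.576, not significant at α = 0.01.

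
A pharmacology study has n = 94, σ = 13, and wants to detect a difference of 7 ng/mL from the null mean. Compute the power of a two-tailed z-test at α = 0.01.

SE = σ/√n = 13/√94 = 1.341. Non-centrality λ = d/SE = 7/1.341 = 5.221. Power ≈ Φ(λ - z_{α/2}) = Φ(5.221 - 2.576) = Φ(2.645) = 0.996.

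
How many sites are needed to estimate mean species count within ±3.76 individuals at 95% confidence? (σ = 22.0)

n = (z*σ/E)² = (1.96×22.0/3.76)² = 131.5 → n = 132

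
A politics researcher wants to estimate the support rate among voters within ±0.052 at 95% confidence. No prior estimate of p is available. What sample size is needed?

Conservative approach: use p = 0.5 (maximizes p(1-p) = 0.25). n = z²(0.25)/E² = 1.96²×0.25/0.052² = 355.2 → n = 356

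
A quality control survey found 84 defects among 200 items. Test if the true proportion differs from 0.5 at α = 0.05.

p̂ = 0.42, p₀ = 0.5. z = (p̂ - p₀)/√(p₀(1-p₀)/n) = -2.263. Critical: ±1.96. Reject H₀.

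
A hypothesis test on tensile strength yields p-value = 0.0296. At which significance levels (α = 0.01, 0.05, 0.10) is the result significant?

p = 0.0296. Significant at: α = 0.05, 0.1.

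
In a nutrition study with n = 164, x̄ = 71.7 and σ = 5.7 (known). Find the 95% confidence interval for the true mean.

CI = x̄ ± z*(σ/√n) = 71.7 ± 1.96(5.7/√164) = 71.7 ± 0.87 = (70.83, 72.57)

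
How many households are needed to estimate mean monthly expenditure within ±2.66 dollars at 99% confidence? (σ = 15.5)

n = (z*σ/E)² = (2.576×15.5/2.66)² = 225.3 → n = 226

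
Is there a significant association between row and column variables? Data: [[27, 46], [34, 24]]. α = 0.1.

χ² = 6.08. df = 1, critical = 2.706. Reject H₀. Variables are dependent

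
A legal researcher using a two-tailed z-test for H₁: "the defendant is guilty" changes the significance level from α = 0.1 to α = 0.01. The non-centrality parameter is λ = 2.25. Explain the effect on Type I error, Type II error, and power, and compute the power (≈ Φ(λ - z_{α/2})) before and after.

Decreasing α from 0.1 to 0.01:
• Type I error rate decreases (α is the Type I rate by definition).
• Critical value moves from z_{α/2} = 1.645 to 2.576, so power = Φ(λ - z_{α/2}) goes from Φ(2.25 - 1.645) = 0.727 to Φ(2.25 - 2.576) = 0.372.
• Type II error rate β = 1 - power therefore increases (0.273 → 0.628).
Appropriate when false positives are costly — here, convicting an innocent person.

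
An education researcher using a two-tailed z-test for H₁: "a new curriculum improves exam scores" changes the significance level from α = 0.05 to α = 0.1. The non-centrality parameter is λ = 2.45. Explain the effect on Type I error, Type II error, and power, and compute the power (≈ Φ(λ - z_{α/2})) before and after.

Increasing α from 0.05 to 0.1:
• Type I error rate increases (α is the Type I rate by definition).
• Critical value moves from z_{α/2} = 1.96 to 1.645, so power = Φ(λ - z_{α/2}) goes from Φ(2.45 - 1.96) = 0.688 to Φ(2.45 - 1.645) = 0.79.
• Type II error rate β = 1 - power therefore decreases (0.312 → 0.21).
Appropriate when false negatives are costly — here, keeping the old curriculum when the new one would have helped students.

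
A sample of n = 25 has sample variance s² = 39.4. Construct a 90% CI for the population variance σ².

df = 24. χ²_{0.05} = 36.415, χ²_{0.95} = 13.848. CI for σ² = ((n-1)s²/χ²_{α/2}, (n-1)s²/χ²_{1-α/2}) = (24·39.4/36.415, 24·39.4/13.848) = (25.97, 68.28)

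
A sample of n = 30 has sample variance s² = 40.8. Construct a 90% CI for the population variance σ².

df = 29. χ²_{0.05} = 42.557, χ²_{0.95} = 17.708. CI for σ² = ((n-1)s²/χ²_{α/2}, (n-1)s²/χ²_{1-α/2}) = (29·40.8/42.557, 29·40.8/17.708) = (27.8, 66.82)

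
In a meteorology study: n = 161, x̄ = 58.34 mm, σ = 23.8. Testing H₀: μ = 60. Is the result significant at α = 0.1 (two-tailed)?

z = (58.34 - 60)/(23.8/√161) = -0.885. Since |z| ≤ 1.645, not significant at α = 0.1.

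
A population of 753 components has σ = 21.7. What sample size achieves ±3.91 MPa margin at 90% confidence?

Without FPC: n₀ = (1.645×21.7/3.91)² = 83.348. With FPC: n = n₀N/(n₀+N-1) = 75.1 → n = 76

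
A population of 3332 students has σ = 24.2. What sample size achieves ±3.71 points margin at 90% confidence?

Without FPC: n₀ = (1.645×24.2/3.71)² = 115.137. With FPC: n = n₀N/(n₀+N-1) = 111.3 → n = 112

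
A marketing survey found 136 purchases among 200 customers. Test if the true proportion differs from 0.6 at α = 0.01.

p̂ = 0.68, p₀ = 0.6. z = (p̂ - p₀)/√(p₀(1-p₀)/n) = 2.309. Critical: ±2.576. Fail to reject H₀.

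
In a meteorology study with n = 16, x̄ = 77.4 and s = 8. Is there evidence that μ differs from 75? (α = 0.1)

t = (x̄ - μ₀)/(s/√n) = (77.4 - 75)/(8/√16) = 1.2. df = 15, critical t = ±1.753. Fail to reject H₀.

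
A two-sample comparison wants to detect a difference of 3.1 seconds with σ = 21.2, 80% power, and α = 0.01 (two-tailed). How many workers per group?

n per group = 2(z_α/2 + z_β)²σ²/d² = 2×(2.576 + 0.84)²×21.2²/3.1² = 1091.5 → n = 1092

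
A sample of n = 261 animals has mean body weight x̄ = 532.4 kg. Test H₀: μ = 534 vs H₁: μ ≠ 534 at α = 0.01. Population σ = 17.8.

z = (x̄ - μ₀)/(σ/√n) = (532.4 - 534)/(17.8/√261) = -1.452. Critical value: ±2.576. Since |-1.452| ≤ 2.576, Fail to reject H₀.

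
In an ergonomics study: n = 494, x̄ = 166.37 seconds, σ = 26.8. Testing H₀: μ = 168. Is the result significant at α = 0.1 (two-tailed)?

z = (166.37 - 168)/(26.8/√494) = -1.352. Since |z| ≤ 1.645, not significant at α = 0.1.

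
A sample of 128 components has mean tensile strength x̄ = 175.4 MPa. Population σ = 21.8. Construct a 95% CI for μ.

CI = x̄ ± z*(σ/√n) = 175.4 ± 1.96(21.8/√128) = 175.4 ± 3.78 = (171.62, 179.18)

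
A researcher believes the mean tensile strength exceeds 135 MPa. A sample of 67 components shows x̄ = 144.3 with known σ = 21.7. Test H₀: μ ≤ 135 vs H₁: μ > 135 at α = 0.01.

z = 3.508. Critical value: 2.33. Reject H₀.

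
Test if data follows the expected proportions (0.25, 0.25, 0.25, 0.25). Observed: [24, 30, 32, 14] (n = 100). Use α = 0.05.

Expected: [25.0, 25.0, 25.0, 25.0]. χ² = 7.84. df = 3, critical = 7.815. Reject H₀.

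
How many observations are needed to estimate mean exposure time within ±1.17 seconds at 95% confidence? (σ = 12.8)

n = (z*σ/E)² = (1.96×12.8/1.17)² = 459.8 → n = 460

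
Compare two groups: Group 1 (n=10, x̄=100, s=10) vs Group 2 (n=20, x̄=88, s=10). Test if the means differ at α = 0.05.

Pooled sp = 10.0. t = 3.098, df = 28. Critical t = ±2.048. Reject H₀.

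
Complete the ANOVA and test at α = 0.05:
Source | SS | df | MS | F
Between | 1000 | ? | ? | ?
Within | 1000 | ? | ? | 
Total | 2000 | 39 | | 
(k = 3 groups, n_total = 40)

df_between = 2, df_within = 37. MS_between = 500.0, MS_within = 27.03. F = 18.5, F_crit ≈ 3.252. Reject H₀.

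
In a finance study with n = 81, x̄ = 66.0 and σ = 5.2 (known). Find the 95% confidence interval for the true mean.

CI = x̄ ± z*(σ/√n) = 66.0 ± 1.96(5.2/√81) = 66.0 ± 1.13 = (64.87, 67.13)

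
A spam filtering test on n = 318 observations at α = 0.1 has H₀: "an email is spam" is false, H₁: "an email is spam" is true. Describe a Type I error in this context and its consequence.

Type I error: rejecting H₀ when it is true — concluding that an email is spam when in fact it is not. Consequence: a legitimate email is sent to the spam folder and the user misses it.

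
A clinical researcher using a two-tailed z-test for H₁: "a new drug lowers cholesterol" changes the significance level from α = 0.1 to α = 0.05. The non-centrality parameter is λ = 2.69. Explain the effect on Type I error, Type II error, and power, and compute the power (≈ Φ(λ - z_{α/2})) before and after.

Decreasing α from 0.1 to 0.05:
• Type I error rate decreases (α is the Type I rate by definition).
• Critical value moves from z_{α/2} = 1.645 to 1.96, so power = Φ(λ - z_{α/2}) goes from Φ(2.69 - 1.645) = 0.852 to Φ(2.69 - 1.96) = 0.767.
• Type II error rate β = 1 - power therefore increases (0.148 → 0.233).
Appropriate when false positives are costly — here, approving an ineffective drug — patients take a useless medication and may skip effective alternatives.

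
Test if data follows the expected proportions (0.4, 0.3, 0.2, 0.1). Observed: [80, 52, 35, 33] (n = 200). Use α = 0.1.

Expected: [80.0, 60.0, 40.0, 20.0]. χ² = 10.142. df = 3, critical = 6.251. Reject H₀.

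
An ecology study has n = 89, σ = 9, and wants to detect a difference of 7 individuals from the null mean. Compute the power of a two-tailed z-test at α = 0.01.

SE = σ/√n = 9/√89 = 0.954. Non-centrality λ = d/SE = 7/0.954 = 7.338. Power ≈ Φ(λ - z_{α/2}) = Φ(7.338 - 2.576) = Φ(4.762) = 1.0.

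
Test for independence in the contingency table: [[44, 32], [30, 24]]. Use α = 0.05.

χ² = 0.07. df = 1, critical = 3.841. Fail to reject H₀. No evidence of dependence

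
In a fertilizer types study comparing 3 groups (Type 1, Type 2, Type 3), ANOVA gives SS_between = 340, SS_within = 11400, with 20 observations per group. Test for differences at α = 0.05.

df_between = 2, df_within = 57. F = MS_between/MS_within = 170.0/200.0 = 0.85. F_crit ≈ 3.159. Fail to reject H₀.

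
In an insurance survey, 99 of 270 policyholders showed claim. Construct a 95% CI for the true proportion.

p̂ = 0.367. CI = p̂ ± z*√(p̂(1-p̂)/n) = (0.309, 0.424)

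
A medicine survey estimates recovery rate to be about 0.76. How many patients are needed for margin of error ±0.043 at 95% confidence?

n = z²p(1-p)/E² = 1.96²×0.76×0.24/0.043² = 379.0 → n = 379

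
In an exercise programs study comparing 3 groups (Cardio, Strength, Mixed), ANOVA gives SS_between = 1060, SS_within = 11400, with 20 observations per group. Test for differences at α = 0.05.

df_between = 2, df_within = 57. F = MS_between/MS_within = 530.0/200.0 = 2.65. F_crit ≈ 3.159. Fail to reject H₀.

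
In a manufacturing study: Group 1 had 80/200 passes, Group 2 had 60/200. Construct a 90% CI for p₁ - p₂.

p̂₁ = 0.4, p̂₂ = 0.3. Difference = 0.1. CI = (0.022, 0.178)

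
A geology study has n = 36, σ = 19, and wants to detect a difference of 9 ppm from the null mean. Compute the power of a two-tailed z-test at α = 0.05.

SE = σ/√n = 19/√36 = 3.167. Non-centrality λ = d/SE = 9/3.167 = 2.842. Power ≈ Φ(λ - z_{α/2}) = Φ(2.842 - 1.96) = Φ(0.882) = 0.811.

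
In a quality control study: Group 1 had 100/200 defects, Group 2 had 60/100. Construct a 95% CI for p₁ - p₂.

p̂₁ = 0.5, p̂₂ = 0.6. Difference = -0.1. CI = (-0.218, 0.018)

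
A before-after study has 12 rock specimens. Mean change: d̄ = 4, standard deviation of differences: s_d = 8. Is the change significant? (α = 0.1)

t = d̄/(s_d/√n) = 4/(8/√12) = 1.732. df = 11, critical t = ±1.796. Fail to reject H₀.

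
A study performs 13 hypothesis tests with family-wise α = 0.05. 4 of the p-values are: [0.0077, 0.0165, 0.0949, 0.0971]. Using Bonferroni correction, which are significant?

Bonferroni α = 0.05/13 = 0.00385. None of the given p-values are significant.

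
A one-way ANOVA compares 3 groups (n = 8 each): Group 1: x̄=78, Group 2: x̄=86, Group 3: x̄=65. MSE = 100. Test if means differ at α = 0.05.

Grand mean = 76.33. SS_between = 1797.33, MS_between = 898.67. F = 8.987, F_crit ≈ 3.467. Reject H₀.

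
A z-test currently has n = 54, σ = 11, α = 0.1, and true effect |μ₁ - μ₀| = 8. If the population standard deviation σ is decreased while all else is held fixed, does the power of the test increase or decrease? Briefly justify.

Power increases: a smaller σ shrinks the standard error σ/√n, moving the sampling distribution under H₁ further from the critical value.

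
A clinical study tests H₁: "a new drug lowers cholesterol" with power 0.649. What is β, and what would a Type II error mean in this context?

β = 1 - power = 1 - 0.649 = 0.351. A Type II error is failing to reject H₀ when H₀ is false (false negative) — here, failing to conclude that a new drug lowers cholesterol when in fact it is true. Consequence: shelving an effective drug — patients miss out on a treatment that would have helped.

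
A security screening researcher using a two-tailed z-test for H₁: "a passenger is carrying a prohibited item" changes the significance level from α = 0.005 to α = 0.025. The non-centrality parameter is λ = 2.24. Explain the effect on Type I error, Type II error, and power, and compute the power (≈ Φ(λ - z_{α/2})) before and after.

Increasing α from 0.005 to 0.025:
• Type I error rate increases (α is the Type I rate by definition).
• Critical value moves from z_{α/2} = 2.807 to 2.241, so power = Φ(λ - z_{α/2}) goes from Φ(2.24 - 2.807) = 0.285 to Φ(2.24 - 2.241) = 0.5.
• Type II error rate β = 1 - power therefore decreases (0.715 → 0.5).
Appropriate when false negatives are costly — here, letting a prohibited item through — security breach.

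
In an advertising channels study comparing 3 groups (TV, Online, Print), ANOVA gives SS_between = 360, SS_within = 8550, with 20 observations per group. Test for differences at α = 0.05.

df_between = 2, df_within = 57. F = MS_between/MS_within = 180.0/150.0 = 1.2. F_crit ≈ 3.159. Fail to reject H₀.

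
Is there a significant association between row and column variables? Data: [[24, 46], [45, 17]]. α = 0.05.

χ² = 19.327. df = 1, critical = 3.841. Reject H₀. Variables are dependent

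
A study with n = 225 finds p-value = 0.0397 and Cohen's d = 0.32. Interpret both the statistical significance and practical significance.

Statistically significant (p = 0.0397 < 0.05). Cohen's d = 0.32 indicates a small effect size. Both statistical and practical significance should be considered.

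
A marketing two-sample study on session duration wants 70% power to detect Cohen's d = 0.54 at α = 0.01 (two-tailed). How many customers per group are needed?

z_{α/2} = 2.576, z_β = Φ⁻¹(0.7) = 0.524. For medium effect (d = 0.54): n per group = 2(z_{α/2} + z_β)²/d² = 2(2.576 + 0.524)²/0.54² = 65.9 → 66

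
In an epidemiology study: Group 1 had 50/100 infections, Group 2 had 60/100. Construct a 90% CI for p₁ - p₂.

p̂₁ = 0.5, p̂₂ = 0.6. Difference = -0.1. CI = (-0.215, 0.015)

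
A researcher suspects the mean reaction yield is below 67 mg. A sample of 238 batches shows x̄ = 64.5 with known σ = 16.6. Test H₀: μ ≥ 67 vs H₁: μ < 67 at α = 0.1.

z = -2.323. Critical value: -1.28. Reject H₀.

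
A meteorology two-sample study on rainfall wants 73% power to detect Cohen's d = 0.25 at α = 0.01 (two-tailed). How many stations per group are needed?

z_{α/2} = 2.576, z_β = Φ⁻¹(0.73) = 0.613. For small effect (d = 0.25): n per group = 2(z_{α/2} + z_β)²/d² = 2(2.576 + 0.613)²/0.25² = 325.4 → 326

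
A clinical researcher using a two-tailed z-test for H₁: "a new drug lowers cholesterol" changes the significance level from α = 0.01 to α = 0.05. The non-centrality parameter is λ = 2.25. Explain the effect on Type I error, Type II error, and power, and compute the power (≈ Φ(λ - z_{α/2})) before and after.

Increasing α from 0.01 to 0.05:
• Type I error rate increases (α is the Type I rate by definition).
• Critical value moves from z_{α/2} = 2.576 to 1.96, so power = Φ(λ - z_{α/2}) goes from Φ(2.25 - 2.576) = 0.372 to Φ(2.25 - 1.96) = 0.614.
• Type II error rate β = 1 - power therefore decreases (0.628 → 0.386).
Appropriate when false negatives are costly — here, shelving an effective drug — patients miss out on a treatment that would have helped.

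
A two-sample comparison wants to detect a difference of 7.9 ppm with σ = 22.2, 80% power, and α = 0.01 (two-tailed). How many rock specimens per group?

n per group = 2(z_α/2 + z_β)²σ²/d² = 2×(2.576 + 0.84)²×22.2²/7.9² = 184.3 → n = 185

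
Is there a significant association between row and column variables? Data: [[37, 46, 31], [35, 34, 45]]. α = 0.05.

χ² = 4.435. df = 2, critical = 5.991. Fail to reject H₀. No evidence of dependence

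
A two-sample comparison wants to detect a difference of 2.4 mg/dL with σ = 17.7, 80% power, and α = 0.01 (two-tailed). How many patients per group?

n per group = 2(z_α/2 + z_β)²σ²/d² = 2×(2.576 + 0.84)²×17.7²/2.4² = 1269.4 → n = 1270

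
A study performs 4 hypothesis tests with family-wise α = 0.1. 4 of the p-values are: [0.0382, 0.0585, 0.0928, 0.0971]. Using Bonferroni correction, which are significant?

Bonferroni α = 0.1/4 = 0.025. None of the given p-values are significant.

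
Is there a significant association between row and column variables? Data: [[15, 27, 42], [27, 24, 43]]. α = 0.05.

χ² = 3.065. df = 2, critical = 5.991. Fail to reject H₀. No evidence of dependence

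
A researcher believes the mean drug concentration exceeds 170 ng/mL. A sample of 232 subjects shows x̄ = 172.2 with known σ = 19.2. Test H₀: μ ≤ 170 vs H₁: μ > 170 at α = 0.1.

z = 1.745. Critical value: 1.28. Reject H₀.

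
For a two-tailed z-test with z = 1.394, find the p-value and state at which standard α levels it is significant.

p = 2·P(Z > |1.394|) = 2·(1 - Φ(1.394)) ≈ 0.1633. Not significant at any standard level.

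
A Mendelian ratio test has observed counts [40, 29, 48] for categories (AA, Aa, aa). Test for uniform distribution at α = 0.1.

Expected = 39 each. χ² = Σ(O-E)²/E = 4.667. df = 2, critical value = 4.605. Reject H₀.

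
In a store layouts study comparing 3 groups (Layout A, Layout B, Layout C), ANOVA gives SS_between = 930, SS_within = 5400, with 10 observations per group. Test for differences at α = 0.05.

df_between = 2, df_within = 27. F = MS_between/MS_within = 465.0/200.0 = 2.325. F_crit ≈ 3.354. Fail to reject H₀.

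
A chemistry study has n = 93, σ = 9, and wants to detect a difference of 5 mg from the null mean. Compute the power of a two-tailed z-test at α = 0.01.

SE = σ/√n = 9/√93 = 0.933. Non-centrality λ = d/SE = 5/0.933 = 5.358. Power ≈ Φ(λ - z_{α/2}) = Φ(5.358 - 2.576) = Φ(2.782) = 0.997.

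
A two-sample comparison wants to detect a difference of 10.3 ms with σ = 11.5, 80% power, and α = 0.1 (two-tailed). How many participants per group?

n per group = 2(z_α/2 + z_β)²σ²/d² = 2×(1.645 + 0.84)²×11.5²/10.3² = 15.4 → n = 16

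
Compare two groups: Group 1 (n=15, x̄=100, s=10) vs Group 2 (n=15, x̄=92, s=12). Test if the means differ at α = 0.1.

Pooled sp = 11.05. t = 1.984, df = 28. Critical t = ±1.701. Reject H₀.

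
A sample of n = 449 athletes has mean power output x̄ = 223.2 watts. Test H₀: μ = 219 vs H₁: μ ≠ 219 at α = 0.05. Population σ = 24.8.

z = (x̄ - μ₀)/(σ/√n) = (223.2 - 219)/(24.8/√449) = 3.589. Critical value: ±1.96. Since |3.589| > 1.96, Reject H₀.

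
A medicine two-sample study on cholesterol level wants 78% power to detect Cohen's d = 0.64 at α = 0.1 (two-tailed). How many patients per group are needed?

z_{α/2} = 1.645, z_β = Φ⁻¹(0.78) = 0.772. For medium effect (d = 0.64): n per group = 2(z_{α/2} + z_β)²/d² = 2(1.645 + 0.772)²/0.64² = 28.5 → 29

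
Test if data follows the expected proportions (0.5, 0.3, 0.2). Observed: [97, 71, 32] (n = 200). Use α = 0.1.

Expected: [100.0, 60.0, 40.0]. χ² = 3.707. df = 2, critical = 4.605. Fail to reject H₀.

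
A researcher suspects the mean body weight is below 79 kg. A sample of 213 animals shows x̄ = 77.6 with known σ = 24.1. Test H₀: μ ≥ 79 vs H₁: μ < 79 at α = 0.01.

z = -0.848. Critical value: -2.33. Fail to reject H₀.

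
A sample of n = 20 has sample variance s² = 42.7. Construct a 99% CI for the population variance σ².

df = 19. χ²_{0.005} = 38.582, χ²_{0.995} = 6.844. CI for σ² = ((n-1)s²/χ²_{α/2}, (n-1)s²/χ²_{1-α/2}) = (19·42.7/38.582, 19·42.7/6.844) = (21.03, 118.54)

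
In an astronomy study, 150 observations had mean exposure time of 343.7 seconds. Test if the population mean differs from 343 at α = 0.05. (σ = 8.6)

z = (x̄ - μ₀)/(σ/√n) = (343.7 - 343)/(8.6/√150) = 0.997. Critical value: ±1.96. Since |0.997| ≤ 1.96, Fail to reject H₀.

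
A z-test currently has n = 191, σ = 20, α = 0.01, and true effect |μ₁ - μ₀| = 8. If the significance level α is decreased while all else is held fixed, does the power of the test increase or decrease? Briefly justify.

Power decreases: a smaller α raises the critical value, so less of the H₁ sampling distribution falls in the rejection region.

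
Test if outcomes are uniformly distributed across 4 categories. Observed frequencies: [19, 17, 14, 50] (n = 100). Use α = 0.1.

Expected = 25 each. χ² = Σ(O-E)²/E = 33.84. df = 3, critical value = 6.251. Reject H₀.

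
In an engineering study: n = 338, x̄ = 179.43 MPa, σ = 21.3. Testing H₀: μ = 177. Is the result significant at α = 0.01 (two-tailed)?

z = (179.43 - 177)/(21.3/√338) = 2.097. Since |z| ≤ 2.576, not significant at α = 0.01.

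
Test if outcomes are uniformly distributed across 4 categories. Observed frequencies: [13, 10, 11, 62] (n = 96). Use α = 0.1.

Expected = 24 each. χ² = Σ(O-E)²/E = 80.417. df = 3, critical value = 6.251. Reject H₀.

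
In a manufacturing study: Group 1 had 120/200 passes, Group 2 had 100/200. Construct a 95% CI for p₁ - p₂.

p̂₁ = 0.6, p̂₂ = 0.5. Difference = 0.1. CI = (0.003, 0.197)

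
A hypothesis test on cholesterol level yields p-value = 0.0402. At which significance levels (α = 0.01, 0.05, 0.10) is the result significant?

p = 0.0402. Significant at: α = 0.05, 0.1.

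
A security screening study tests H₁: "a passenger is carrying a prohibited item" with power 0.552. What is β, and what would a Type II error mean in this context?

β = 1 - power = 1 - 0.552 = 0.448. A Type II error is failing to reject H₀ when H₀ is false (false negative) — here, failing to conclude that a passenger is carrying a prohibited item when in fact it is true. Consequence: letting a prohibited item through — security breach.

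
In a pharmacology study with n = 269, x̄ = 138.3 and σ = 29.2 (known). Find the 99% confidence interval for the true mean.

CI = x̄ ± z*(σ/√n) = 138.3 ± 2.576(29.2/√269) = 138.3 ± 4.59 = (133.71, 142.89)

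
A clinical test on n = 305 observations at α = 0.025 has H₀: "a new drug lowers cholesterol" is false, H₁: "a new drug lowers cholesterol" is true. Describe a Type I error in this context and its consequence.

Type I error: rejecting H₀ when it is true — concluding that a new drug lowers cholesterol when in fact it is not. Consequence: approving an ineffective drug — patients take a useless medication and may skip effective alternatives.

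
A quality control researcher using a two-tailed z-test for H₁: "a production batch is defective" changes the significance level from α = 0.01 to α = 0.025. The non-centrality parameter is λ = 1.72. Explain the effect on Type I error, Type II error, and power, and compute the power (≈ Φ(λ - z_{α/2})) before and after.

Increasing α from 0.01 to 0.025:
• Type I error rate increases (α is the Type I rate by definition).
• Critical value moves from z_{α/2} = 2.576 to 2.241, so power = Φ(λ - z_{α/2}) goes from Φ(1.72 - 2.576) = 0.196 to Φ(1.72 - 2.241) = 0.301.
• Type II error rate β = 1 - power therefore decreases (0.804 → 0.699).
Appropriate when false negatives are costly — here, shipping a defective batch — faulty products reach customers.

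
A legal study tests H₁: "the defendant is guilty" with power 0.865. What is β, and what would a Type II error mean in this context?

β = 1 - power = 1 - 0.865 = 0.135. A Type II error is failing to reject H₀ when H₀ is false (false negative) — here, failing to conclude that the defendant is guilty when in fact it is true. Consequence: acquitting a guilty person.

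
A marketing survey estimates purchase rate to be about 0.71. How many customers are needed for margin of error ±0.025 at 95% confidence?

n = z²p(1-p)/E² = 1.96²×0.71×0.29/0.025² = 1265.6 → n = 1266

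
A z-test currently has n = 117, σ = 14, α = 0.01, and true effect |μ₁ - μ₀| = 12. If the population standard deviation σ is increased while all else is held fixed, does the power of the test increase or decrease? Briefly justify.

Power decreases: a larger σ inflates the standard error σ/√n, pulling the sampling distribution under H₁ back toward the critical value.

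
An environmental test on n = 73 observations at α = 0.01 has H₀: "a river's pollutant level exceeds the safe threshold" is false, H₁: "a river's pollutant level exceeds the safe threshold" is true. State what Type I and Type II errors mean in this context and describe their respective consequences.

Type I (false positive): concluding that a river's pollutant level exceeds the safe threshold when it is not — shutting down a compliant factory unnecessarily. Type II (false negative): failing to conclude that a river's pollutant level exceeds the safe threshold when it is — allowing unsafe pollution to continue. Which is costlier depends on domain priorities and is a judgement call rather than a statistical fact.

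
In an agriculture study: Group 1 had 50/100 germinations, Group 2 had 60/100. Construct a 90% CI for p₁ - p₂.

p̂₁ = 0.5, p̂₂ = 0.6. Difference = -0.1. CI = (-0.215, 0.015)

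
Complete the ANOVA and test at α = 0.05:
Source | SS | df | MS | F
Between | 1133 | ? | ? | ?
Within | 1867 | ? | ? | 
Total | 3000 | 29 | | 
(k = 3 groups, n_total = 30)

df_between = 2, df_within = 27. MS_between = 566.5, MS_within = 69.15. F = 8.193, F_crit ≈ 3.354. Reject H₀.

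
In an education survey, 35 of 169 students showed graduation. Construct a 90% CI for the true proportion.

p̂ = 0.207. CI = p̂ ± z*√(p̂(1-p̂)/n) = (0.156, 0.258)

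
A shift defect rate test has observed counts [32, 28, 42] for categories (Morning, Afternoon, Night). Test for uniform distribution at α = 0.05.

Expected = 34 each. χ² = Σ(O-E)²/E = 3.059. df = 2, critical value = 5.991. Fail to reject H₀.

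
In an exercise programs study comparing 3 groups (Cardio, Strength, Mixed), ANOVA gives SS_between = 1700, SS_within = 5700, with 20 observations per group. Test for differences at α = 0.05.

df_between = 2, df_within = 57. F = MS_between/MS_within = 850.0/100.0 = 8.5. F_crit ≈ 3.159. Reject H₀. At least one mean differs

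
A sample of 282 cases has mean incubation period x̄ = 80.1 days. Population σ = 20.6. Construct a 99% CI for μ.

CI = x̄ ± z*(σ/√n) = 80.1 ± 2.576(20.6/√282) = 80.1 ± 3.16 = (76.94, 83.26)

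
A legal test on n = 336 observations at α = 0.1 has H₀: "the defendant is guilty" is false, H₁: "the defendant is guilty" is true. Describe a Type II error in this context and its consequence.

Type II error: failing to reject H₀ when it is false — concluding that the defendant is guilty is not supported when in fact it is. Consequence: acquitting a guilty person.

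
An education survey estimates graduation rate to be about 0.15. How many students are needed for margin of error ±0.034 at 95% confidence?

n = z²p(1-p)/E² = 1.96²×0.15×0.85/0.034² = 423.7 → n = 424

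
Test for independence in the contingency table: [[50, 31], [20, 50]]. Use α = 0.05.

χ² = 16.601. df = 1, critical = 3.841. Reject H₀. Variables are dependent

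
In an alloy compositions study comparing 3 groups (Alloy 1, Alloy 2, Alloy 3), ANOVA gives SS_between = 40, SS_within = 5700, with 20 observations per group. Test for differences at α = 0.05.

df_between = 2, df_within = 57. F = MS_between/MS_within = 20.0/100.0 = 0.2. F_crit ≈ 3.159. Fail to reject H₀.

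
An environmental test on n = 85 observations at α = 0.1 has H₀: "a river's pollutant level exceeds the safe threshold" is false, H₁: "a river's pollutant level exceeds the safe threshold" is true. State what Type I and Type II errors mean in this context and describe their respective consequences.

Type I (false positive): concluding that a river's pollutant level exceeds the safe threshold when it is not — shutting down a compliant factory unnecessarily. Type II (false negative): failing to conclude that a river's pollutant level exceeds the safe threshold when it is — allowing unsafe pollution to continue. Which is costlier depends on domain priorities and is a judgement call rather than a statistical fact.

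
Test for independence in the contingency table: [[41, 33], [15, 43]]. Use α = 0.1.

χ² = 11.619. df = 1, critical = 2.706. Reject H₀. Variables are dependent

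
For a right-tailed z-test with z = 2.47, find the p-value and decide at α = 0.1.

p = P(Z > 2.47) = 1 - Φ(2.47) ≈ 0.0068. Since p < 0.1, reject H₀ (significant) at α = 0.1.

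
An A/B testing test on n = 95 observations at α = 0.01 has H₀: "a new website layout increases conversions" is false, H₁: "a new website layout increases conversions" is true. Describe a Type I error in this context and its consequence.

Type I error: rejecting H₀ when it is true — concluding that a new website layout increases conversions when in fact it is not. Consequence: rolling out a layout that doesn't actually help — wasted engineering effort.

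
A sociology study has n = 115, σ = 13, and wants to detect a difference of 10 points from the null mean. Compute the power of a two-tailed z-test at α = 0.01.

SE = σ/√n = 13/√115 = 1.212. Non-centrality λ = d/SE = 10/1.212 = 8.249. Power ≈ Φ(λ - z_{α/2}) = Φ(8.249 - 2.576) = Φ(5.673) = 1.0.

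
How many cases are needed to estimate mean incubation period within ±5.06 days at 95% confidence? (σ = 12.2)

n = (z*σ/E)² = (1.96×12.2/5.06)² = 22.3 → n = 23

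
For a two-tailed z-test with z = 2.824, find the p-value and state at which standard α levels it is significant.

p = 2·P(Z > |2.824|) = 2·(1 - Φ(2.824)) ≈ 0.0047. Significant at α = 0.1; Significant at α = 0.05; Significant at α = 0.01.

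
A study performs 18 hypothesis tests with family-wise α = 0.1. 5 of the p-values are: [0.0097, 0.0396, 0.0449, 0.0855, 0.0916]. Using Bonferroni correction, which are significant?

Bonferroni α = 0.1/18 = 0.00556. None of the given p-values are significant.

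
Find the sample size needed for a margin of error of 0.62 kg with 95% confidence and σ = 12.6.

n = (z*σ/E)² = (1.96×12.6/0.62)² = 1586.6 → n = 1587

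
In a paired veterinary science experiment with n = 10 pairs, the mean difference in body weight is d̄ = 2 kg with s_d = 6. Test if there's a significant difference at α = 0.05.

t = d̄/(s_d/√n) = 2/(6/√10) = 1.054. df = 9, critical t = ±2.262. Fail to reject H₀.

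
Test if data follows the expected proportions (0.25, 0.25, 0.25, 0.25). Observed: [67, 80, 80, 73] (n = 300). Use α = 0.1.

Expected: [75.0, 75.0, 75.0, 75.0]. χ² = 1.573. df = 3, critical = 6.251. Fail to reject H₀.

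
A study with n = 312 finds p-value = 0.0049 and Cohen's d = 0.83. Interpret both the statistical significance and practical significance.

Statistically significant (p = 0.0049 < 0.05). Cohen's d = 0.83 indicates a large effect size. Both statistical and practical significance should be considered.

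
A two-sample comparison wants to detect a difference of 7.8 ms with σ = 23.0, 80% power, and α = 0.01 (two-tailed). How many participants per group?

n per group = 2(z_α/2 + z_β)²σ²/d² = 2×(2.576 + 0.84)²×23.0²/7.8² = 202.9 → n = 203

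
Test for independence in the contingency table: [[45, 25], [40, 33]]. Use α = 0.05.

χ² = 1.335. df = 1, critical = 3.841. Fail to reject H₀. No evidence of dependence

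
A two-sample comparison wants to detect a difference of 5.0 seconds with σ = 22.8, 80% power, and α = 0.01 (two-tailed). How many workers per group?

n per group = 2(z_α/2 + z_β)²σ²/d² = 2×(2.576 + 0.84)²×22.8²/5.0² = 485.3 → n = 486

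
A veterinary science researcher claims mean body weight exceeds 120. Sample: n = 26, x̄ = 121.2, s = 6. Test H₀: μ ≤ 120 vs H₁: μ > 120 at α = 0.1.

t = (121.2 - 120)/(6/√26) = 1.02, df = 25. Critical t = 1.316. Fail to reject H₀.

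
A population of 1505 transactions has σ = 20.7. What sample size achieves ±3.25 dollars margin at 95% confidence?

Without FPC: n₀ = (1.96×20.7/3.25)² = 155.843. With FPC: n = n₀N/(n₀+N-1) = 141.3 → n = 142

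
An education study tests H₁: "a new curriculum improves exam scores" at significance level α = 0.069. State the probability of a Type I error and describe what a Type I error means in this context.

P(Type I error) = α = 0.069. A Type I error is rejecting H₀ when H₀ is actually true (false positive) — here, concluding that a new curriculum improves exam scores when in fact this is not the case. Consequence: adopting a curriculum that gives no real benefit — disruption for nothing.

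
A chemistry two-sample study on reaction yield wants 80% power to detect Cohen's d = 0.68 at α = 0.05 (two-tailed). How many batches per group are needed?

z_{α/2} = 1.96, z_β = Φ⁻¹(0.8) = 0.842. For medium effect (d = 0.68): n per group = 2(z_{α/2} + z_β)²/d² = 2(1.96 + 0.842)²/0.68² = 34.0 → 34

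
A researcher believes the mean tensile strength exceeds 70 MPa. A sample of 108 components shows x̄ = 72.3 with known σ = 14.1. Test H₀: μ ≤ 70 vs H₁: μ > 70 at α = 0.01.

z = 1.695. Critical value: 2.33. Fail to reject H₀.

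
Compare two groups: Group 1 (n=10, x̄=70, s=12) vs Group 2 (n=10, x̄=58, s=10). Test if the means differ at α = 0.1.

Pooled sp = 11.05. t = 2.429, df = 18. Critical t = ±1.734. Reject H₀.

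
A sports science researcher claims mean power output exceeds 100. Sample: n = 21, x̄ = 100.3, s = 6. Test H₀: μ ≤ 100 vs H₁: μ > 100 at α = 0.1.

t = (100.3 - 100)/(6/√21) = 0.229, df = 20. Critical t = 1.325. Fail to reject H₀.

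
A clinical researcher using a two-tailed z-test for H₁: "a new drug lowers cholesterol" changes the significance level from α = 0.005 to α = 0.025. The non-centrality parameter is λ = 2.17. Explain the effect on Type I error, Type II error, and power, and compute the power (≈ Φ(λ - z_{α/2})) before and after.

Increasing α from 0.005 to 0.025:
• Type I error rate increases (α is the Type I rate by definition).
• Critical value moves from z_{α/2} = 2.807 to 2.241, so power = Φ(λ - z_{α/2}) goes from Φ(2.17 - 2.807) = 0.262 to Φ(2.17 - 2.241) = 0.472.
• Type II error rate β = 1 - power therefore decreases (0.738 → 0.528).
Appropriate when false negatives are costly — here, shelving an effective drug — patients miss out on a treatment that would have helped.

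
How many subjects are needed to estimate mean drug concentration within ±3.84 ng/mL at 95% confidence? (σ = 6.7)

n = (z*σ/E)² = (1.96×6.7/3.84)² = 11.7 → n = 12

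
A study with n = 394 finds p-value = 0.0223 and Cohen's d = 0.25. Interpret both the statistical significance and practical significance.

Statistically significant (p = 0.0223 < 0.05). Cohen's d = 0.25 indicates a small effect size. Both statistical and practical significance should be considered.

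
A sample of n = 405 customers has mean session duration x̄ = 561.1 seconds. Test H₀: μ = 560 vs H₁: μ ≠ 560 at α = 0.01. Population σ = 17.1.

z = (x̄ - μ₀)/(σ/√n) = (561.1 - 560)/(17.1/√405) = 1.295. Critical value: ±2.576. Since |1.295| ≤ 2.576, Fail to reject H₀.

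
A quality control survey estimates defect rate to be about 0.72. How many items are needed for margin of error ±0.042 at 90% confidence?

n = z²p(1-p)/E² = 1.645²×0.72×0.28/0.042² = 309.3 → n = 310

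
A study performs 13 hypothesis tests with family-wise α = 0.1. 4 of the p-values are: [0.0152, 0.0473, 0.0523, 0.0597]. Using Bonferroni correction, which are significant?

Bonferroni α = 0.1/13 = 0.00769. None of the given p-values are significant.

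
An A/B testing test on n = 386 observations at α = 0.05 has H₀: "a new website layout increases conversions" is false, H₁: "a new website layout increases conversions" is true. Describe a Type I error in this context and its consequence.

Type I error: rejecting H₀ when it is true — concluding that a new website layout increases conversions when in fact it is not. Consequence: rolling out a layout that doesn't actually help — wasted engineering effort.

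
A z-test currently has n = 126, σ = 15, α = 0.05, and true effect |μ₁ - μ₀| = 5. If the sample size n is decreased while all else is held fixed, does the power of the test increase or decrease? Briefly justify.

Power decreases: a smaller n inflates the standard error σ/√n, pulling the sampling distribution under H₁ back toward the critical value.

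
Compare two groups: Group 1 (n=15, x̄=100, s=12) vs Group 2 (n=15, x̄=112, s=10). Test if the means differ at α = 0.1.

Pooled sp = 11.05. t = -2.975, df = 28. Critical t = ±1.701. Reject H₀.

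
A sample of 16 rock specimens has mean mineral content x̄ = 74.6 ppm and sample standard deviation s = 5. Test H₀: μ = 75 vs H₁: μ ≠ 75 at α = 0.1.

t = (x̄ - μ₀)/(s/√n) = (74.6 - 75)/(5/√16) = -0.32. df = 15, critical t = ±1.753. Fail to reject H₀.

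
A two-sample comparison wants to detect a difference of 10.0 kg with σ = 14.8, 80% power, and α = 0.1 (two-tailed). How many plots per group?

n per group = 2(z_α/2 + z_β)²σ²/d² = 2×(1.645 + 0.84)²×14.8²/10.0² = 27.1 → n = 28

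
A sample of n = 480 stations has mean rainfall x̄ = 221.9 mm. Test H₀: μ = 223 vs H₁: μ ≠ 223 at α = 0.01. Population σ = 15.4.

z = (x̄ - μ₀)/(σ/√n) = (221.9 - 223)/(15.4/√480) = -1.565. Critical value: ±2.576. Since |-1.565| ≤ 2.576, Fail to reject H₀.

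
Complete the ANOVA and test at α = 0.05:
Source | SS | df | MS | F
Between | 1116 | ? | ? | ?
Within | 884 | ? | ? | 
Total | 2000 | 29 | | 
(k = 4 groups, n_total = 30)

df_between = 3, df_within = 26. MS_between = 372.0, MS_within = 34.0. F = 10.941, F_crit ≈ 2.975. Reject H₀.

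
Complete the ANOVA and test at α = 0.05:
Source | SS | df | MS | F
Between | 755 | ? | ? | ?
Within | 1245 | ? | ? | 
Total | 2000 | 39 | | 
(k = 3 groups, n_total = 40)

df_between = 2, df_within = 37. MS_between = 377.5, MS_within = 33.65. F = 11.219, F_crit ≈ 3.252. Reject H₀.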